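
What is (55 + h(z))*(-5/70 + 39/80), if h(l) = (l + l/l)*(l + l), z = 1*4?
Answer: 4427/112 ≈ 39.527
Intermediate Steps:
z = 4
h(l) = 2*l*(1 + l) (h(l) = (l + 1)*(2*l) = (1 + l)*(2*l) = 2*l*(1 + l))
(55 + h(z))*(-5/70 + 39/80) = (55 + 2*4*(1 + 4))*(-5/70 + 39/80) = (55 + 2*4*5)*(-5*1/70 + 39*(1/80)) = (55 + 40)*(-1/14 + 39/80) = 95*(233/560) = 4427/112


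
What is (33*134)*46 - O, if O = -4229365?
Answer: 4432777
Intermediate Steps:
(33*134)*46 - O = (33*134)*46 - 1*(-4229365) = 4422*46 + 4229365 = 203412 + 4229365 = 4432777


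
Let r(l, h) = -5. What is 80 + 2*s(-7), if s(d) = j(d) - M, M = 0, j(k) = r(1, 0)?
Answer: 70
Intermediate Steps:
j(k) = -5
s(d) = -5 (s(d) = -5 - 1*0 = -5 + 0 = -5)
80 + 2*s(-7) = 80 + 2*(-5) = 80 - 10 = 70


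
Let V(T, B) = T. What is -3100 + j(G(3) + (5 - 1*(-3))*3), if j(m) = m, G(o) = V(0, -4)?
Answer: -3076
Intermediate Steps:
G(o) = 0
-3100 + j(G(3) + (5 - 1*(-3))*3) = -3100 + (0 + (5 - 1*(-3))*3) = -3100 + (0 + (5 + 3)*3) = -3100 + (0 + 8*3) = -3100 + (0 + 24) = -3100 + 24 = -3076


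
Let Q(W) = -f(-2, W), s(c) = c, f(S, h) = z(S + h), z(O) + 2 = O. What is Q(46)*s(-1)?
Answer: 42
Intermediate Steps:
z(O) = -2 + O
f(S, h) = -2 + S + h (f(S, h) = -2 + (S + h) = -2 + S + h)
Q(W) = 4 - W (Q(W) = -(-2 - 2 + W) = -(-4 + W) = 4 - W)
Q(46)*s(-1) = (4 - 1*46)*(-1) = (4 - 46)*(-1) = -42*(-1) = 42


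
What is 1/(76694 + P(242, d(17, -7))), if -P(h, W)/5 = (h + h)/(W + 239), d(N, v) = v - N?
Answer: 43/3297358 ≈ 1.3041e-5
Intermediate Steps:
P(h, W) = -10*h/(239 + W) (P(h, W) = -5*(h + h)/(W + 239) = -5*2*h/(239 + W) = -10*h/(239 + W))
1/(76694 + P(242, d(17, -7))) = 1/(76694 - 10*242/(239 + (-7 - 1*17))) = 1/(76694 - 10*242/(239 + (-7 - 17))) = 1/(76694 - 10*242/(239 - 24)) = 1/(76694 - 10*242/215) = 1/(76694 - 10*242*1/215) = 1/(76694 - 484/43) = 1/(3297358/43) = 43/3297358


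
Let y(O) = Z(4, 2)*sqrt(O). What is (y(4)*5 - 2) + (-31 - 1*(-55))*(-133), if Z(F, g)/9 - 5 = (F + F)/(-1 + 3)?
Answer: -2384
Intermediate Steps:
Z(F, g) = 45 + 9*F (Z(F, g) = 45 + 9*((F + F)/(-1 + 3)) = 45 + 9*((2*F)/2) = 45 + 9*((2*F)*(1/2)) = 45 + 9*F)
y(O) = 81*sqrt(O) (y(O) = (45 + 9*4)*sqrt(O) = (45 + 36)*sqrt(O) = 81*sqrt(O))
(y(4)*5 - 2) + (-31 - 1*(-55))*(-133) = ((81*sqrt(4))*5 - 2) + (-31 - 1*(-55))*(-133) = ((81*2)*5 - 2) + (-31 + 55)*(-133) = (162*5 - 2) + 24*(-133) = (810 - 2) - 3192 = 808 - 3192 = -2384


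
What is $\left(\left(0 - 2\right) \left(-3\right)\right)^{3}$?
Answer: $216$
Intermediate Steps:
$\left(\left(0 - 2\right) \left(-3\right)\right)^{3} = \left(\left(-2\right) \left(-3\right)\right)^{3} = 6^{3} = 216$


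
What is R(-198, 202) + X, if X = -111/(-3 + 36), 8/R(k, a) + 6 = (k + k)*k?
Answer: -1450393/431211 ≈ -3.3635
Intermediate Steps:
R(k, a) = 8/(-6 + 2*k**2) (R(k, a) = 8/(-6 + (k + k)*k) = 8/(-6 + (2*k)*k) = 8/(-6 + 2*k**2))
X = -37/11 (X = -111/33 = -111*1/33 = -37/11 ≈ -3.3636)
R(-198, 202) + X = 4/(-3 + (-198)**2) - 37/11 = 4/(-3 + 39204) - 37/11 = 4/39201 - 37/11 = -1450393/431211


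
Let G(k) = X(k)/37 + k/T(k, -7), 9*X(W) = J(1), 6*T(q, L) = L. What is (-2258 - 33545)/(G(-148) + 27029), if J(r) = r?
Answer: -83456793/63300310 ≈ -1.3184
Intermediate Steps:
T(q, L) = L/6
X(W) = ⅑ (X(W) = (⅑)*1 = ⅑)
G(k) = 1/333 - 6*k/7 (G(k) = (⅑)/37 + k/(((⅙)*(-7))) = (⅑)*(1/37) + k/(-7/6) = 1/333 + k*(-6/7) = 1/333 - 6*k/7)
(-2258 - 33545)/(G(-148) + 27029) = (-2258 - 33545)/((1/333 - 6/7*(-148)) + 27029) = -35803/((1/333 + 888/7) + 27029) = -35803/(295711/2331 + 27029) = -35803/63300310/2331 = -35803*2331/63300310 = -83456793/63300310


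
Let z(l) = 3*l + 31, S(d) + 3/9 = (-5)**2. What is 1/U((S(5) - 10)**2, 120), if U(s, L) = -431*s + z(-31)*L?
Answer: -9/901376 ≈ -9.9847e-6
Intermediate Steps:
S(d) = 74/3 (S(d) = -1/3 + (-5)**2 = -1/3 + 25 = 74/3)
z(l) = 31 + 3*l
U(s, L) = -431*s - 62*L (U(s, L) = -431*s + (31 + 3*(-31))*L = -431*s + (31 - 93)*L = -431*s - 62*L)
1/U((S(5) - 10)**2, 120) = 1/(-431*(74/3 - 10)**2 - 62*120) = 1/(-431*(44/3)**2 - 7440) = 1/(-431*1936/9 - 7440) = 1/(-834416/9 - 7440) = 1/(-901376/9) = -9/901376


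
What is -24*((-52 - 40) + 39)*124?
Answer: 157728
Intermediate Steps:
-24*((-52 - 40) + 39)*124 = -24*(-92 + 39)*124 = -24*(-53)*124 = 1272*124 = 157728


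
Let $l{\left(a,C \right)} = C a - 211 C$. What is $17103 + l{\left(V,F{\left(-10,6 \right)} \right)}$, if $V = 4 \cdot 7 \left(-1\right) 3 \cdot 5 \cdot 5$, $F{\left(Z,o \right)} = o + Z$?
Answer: $26347$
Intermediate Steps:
$F{\left(Z,o \right)} = Z + o$
$V = -2100$ ($V = 28 \left(-3\right) 5 \cdot 5 = 28 \left(\left(-15\right) 5\right) = 28 \left(-75\right) = -2100$)
$l{\left(a,C \right)} = - 211 C + C a$
$17103 + l{\left(V,F{\left(-10,6 \right)} \right)} = 17103 + \left(-10 + 6\right) \left(-211 - 2100\right) = 17103 - -9244 = 17103 + 9244 = 26347$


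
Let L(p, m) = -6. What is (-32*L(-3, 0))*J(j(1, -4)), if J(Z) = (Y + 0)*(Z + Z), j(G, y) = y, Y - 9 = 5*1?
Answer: -21504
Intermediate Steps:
Y = 14 (Y = 9 + 5*1 = 9 + 5 = 14)
J(Z) = 28*Z (J(Z) = (14 + 0)*(Z + Z) = 14*(2*Z) = 28*Z)
(-32*L(-3, 0))*J(j(1, -4)) = (-32*(-6))*(28*(-4)) = 192*(-112) = -21504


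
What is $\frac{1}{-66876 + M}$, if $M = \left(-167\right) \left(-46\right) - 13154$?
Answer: $- \frac{1}{72348} \approx -1.3822 \cdot 10^{-5}$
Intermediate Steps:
$M = -5472$ ($M = 7682 - 13154 = -5472$)
$\frac{1}{-66876 + M} = \frac{1}{-66876 - 5472} = \frac{1}{-72348} = - \frac{1}{72348}$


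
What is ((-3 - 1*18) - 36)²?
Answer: 3249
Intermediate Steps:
((-3 - 1*18) - 36)² = ((-3 - 18) - 36)² = (-21 - 36)² = (-57)² = 3249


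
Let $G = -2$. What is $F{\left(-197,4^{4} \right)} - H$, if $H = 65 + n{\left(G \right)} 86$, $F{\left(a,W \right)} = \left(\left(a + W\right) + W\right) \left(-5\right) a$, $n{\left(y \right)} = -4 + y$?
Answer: $310726$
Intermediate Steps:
$F{\left(a,W \right)} = a \left(- 10 W - 5 a\right)$ ($F{\left(a,W \right)} = \left(\left(W + a\right) + W\right) \left(-5\right) a = \left(a + 2 W\right) \left(-5\right) a = \left(- 10 W - 5 a\right) a = a \left(- 10 W - 5 a\right)$)
$H = -451$ ($H = 65 + \left(-4 - 2\right) 86 = 65 - 516 = -451$)
$F{\left(-197,4^{4} \right)} - H = \left(-5\right) \left(-197\right) \left(-197 + 2 \cdot 4^{4}\right) - -451 = \left(-5\right) \left(-197\right) \left(-197 + 2 \cdot 256\right) + 451 = \left(-5\right) \left(-197\right) \left(-197 + 512\right) + 451 = \left(-5\right) \left(-197\right) 315 + 451 = 310275 + 451 = 310726$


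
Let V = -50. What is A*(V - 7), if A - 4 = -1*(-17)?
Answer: -1197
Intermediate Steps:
A = 21 (A = 4 - 1*(-17) = 4 + 17 = 21)
A*(V - 7) = 21*(-50 - 7) = 21*(-57) = -1197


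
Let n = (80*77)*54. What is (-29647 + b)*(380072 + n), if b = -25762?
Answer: -39490659208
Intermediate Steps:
n = 332640 (n = 6160*54 = 332640)
(-29647 + b)*(380072 + n) = (-29647 - 25762)*(380072 + 332640) = -55409*712712 = -39490659208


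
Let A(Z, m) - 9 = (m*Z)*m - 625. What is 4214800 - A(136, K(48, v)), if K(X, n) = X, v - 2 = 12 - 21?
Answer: 3902072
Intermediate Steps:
v = -7 (v = 2 + (12 - 21) = 2 - 9 = -7)
A(Z, m) = -616 + Z*m² (A(Z, m) = 9 + ((m*Z)*m - 625) = 9 + ((Z*m)*m - 625) = 9 + (Z*m² - 625) = 9 + (-625 + Z*m²) = -616 + Z*m²)
4214800 - A(136, K(48, v)) = 4214800 - (-616 + 136*48²) = 4214800 - (-616 + 136*2304) = 4214800 - (-616 + 313344) = 4214800 - 1*312728 = 4214800 - 312728 = 3902072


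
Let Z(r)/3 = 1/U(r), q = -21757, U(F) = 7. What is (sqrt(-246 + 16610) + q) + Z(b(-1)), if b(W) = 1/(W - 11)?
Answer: -152296/7 + 2*sqrt(4091) ≈ -21629.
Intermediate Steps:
b(W) = 1/(-11 + W)
Z(r) = 3/7
(sqrt(-246 + 16610) + q) + Z(b(-1)) = (sqrt(-246 + 16610) - 21757) + 3/7 = (sqrt(16364) - 21757) + 3/7 = (2*sqrt(4091) - 21757) + 3/7 = (-21757 + 2*sqrt(4091)) + 3/7 = -152296/7 + 2*sqrt(4091)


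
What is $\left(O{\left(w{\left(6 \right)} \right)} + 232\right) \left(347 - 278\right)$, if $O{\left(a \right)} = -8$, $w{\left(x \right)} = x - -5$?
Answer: $15456$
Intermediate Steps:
$w{\left(x \right)} = 5 + x$ ($w{\left(x \right)} = x + 5 = 5 + x$)
$\left(O{\left(w{\left(6 \right)} \right)} + 232\right) \left(347 - 278\right) = \left(-8 + 232\right) \left(347 - 278\right) = 224 \cdot 69 = 15456$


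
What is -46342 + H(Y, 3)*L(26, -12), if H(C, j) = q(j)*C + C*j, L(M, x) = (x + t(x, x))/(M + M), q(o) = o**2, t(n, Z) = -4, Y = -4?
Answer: -602254/13 ≈ -46327.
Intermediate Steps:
L(M, x) = (-4 + x)/(2*M) (L(M, x) = (x - 4)/(M + M) = (-4 + x)/((2*M)) = (-4 + x)*(1/(2*M)) = (-4 + x)/(2*M))
H(C, j) = C*j + C*j**2 (H(C, j) = j**2*C + C*j = C*j**2 + C*j = C*j + C*j**2)
-46342 + H(Y, 3)*L(26, -12) = -46342 + (-4*3*(1 + 3))*((1/2)*(-4 - 12)/26) = -46342 + (-4*3*4)*((1/2)*(1/26)*(-16)) = -46342 - 48*(-4/13) = -46342 + 192/13 = -602254/13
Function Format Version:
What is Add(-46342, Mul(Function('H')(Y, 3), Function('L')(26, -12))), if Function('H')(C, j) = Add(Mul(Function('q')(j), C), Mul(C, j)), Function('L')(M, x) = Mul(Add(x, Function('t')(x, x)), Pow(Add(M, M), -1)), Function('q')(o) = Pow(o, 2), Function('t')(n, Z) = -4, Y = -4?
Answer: Rational(-602254, 13) ≈ -46327.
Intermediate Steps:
Function('L')(M, x) = Mul(Rational(1, 2), Pow(M, -1), Add(-4, x)) (Function('L')(M, x) = Mul(Add(x, -4), Pow(Add(M, M), -1)) = Mul(Add(-4, x), Pow(Mul(2, M), -1)) = Mul(Add(-4, x), Mul(Rational(1, 2), Pow(M, -1))) = Mul(Rational(1, 2), Pow(M, -1), Add(-4, x)))
Function('H')(C, j) = Add(Mul(C, j), Mul(C, Pow(j, 2))) (Function('H')(C, j) = Add(Mul(Pow(j, 2), C), Mul(C, j)) = Add(Mul(C, Pow(j, 2)), Mul(C, j)) = Add(Mul(C, j), Mul(C, Pow(j, 2))))
Add(-46342, Mul(Function('H')(Y, 3), Function('L')(26, -12))) = Add(-46342, Mul(Mul(-4, 3, Add(1, 3)), Mul(Rational(1, 2), Pow(26, -1), Add(-4, -12)))) = Add(-46342, Mul(Mul(-4, 3, 4), Mul(Rational(1, 2), Rational(1, 26), -16))) = Add(-46342, Mul(-48, Rational(-4, 13))) = Add(-46342, Rational(192, 13)) = Rational(-602254, 13)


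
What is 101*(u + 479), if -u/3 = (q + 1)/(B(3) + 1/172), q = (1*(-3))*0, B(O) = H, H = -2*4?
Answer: 66573241/1375 ≈ 48417.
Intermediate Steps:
H = -8
B(O) = -8
q = 0 (q = -3*0 = 0)
u = 516/1375 (u = -3*(0 + 1)/(-8 + 1/172) = -3/(-8 + 1/172) = -3/(-1375/172) = -3*(-172)/1375 = -3*(-172/1375) = 516/1375 ≈ 0.37527)
101*(u + 479) = 101*(516/1375 + 479) = 101*(659141/1375) = 66573241/1375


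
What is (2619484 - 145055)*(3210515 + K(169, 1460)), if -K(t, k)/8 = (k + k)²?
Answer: -160839579983865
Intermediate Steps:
K(t, k) = -32*k² (K(t, k) = -8*(k + k)² = -8*4*k² = -32*k²)
(2619484 - 145055)*(3210515 + K(169, 1460)) = (2619484 - 145055)*(3210515 - 32*1460²) = 2474429*(3210515 - 32*2131600) = 2474429*(3210515 - 68211200) = 2474429*(-65000685) = -160839579983865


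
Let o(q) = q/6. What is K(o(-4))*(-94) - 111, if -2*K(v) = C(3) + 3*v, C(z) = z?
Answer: -64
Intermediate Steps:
o(q) = q/6 (o(q) = q*(1/6) = q/6)
K(v) = -3/2 - 3*v/2 (K(v) = -(3 + 3*v)/2 = -3/2 - 3*v/2)
K(o(-4))*(-94) - 111 = (-3/2 - (-4)/4)*(-94) - 111 = (-3/2 - 3/2*(-2/3))*(-94) - 111 = (-3/2 + 1)*(-94) - 111 = -1/2*(-94) - 111 = 47 - 111 = -64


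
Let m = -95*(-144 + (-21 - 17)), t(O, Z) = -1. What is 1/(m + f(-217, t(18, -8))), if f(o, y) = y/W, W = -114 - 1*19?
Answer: 133/2299571 ≈ 5.7837e-5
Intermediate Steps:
W = -133 (W = -114 - 19 = -133)
f(o, y) = -y/133 (f(o, y) = y/(-133) = y*(-1/133) = -y/133)
m = 17290 (m = -95*(-144 - 38) = -95*(-182) = 17290)
1/(m + f(-217, t(18, -8))) = 1/(17290 - 1/133*(-1)) = 1/(17290 + 1/133) = 1/(2299571/133) = 133/2299571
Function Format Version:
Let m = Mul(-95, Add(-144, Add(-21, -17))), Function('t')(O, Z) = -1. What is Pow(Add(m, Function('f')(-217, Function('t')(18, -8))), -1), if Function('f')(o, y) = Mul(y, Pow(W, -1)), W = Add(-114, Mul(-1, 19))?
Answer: Rational(133, 2299571) ≈ 5.7837e-5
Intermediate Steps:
W = -133 (W = Add(-114, -19) = -133)
Function('f')(o, y) = Mul(Rational(-1, 133), y) (Function('f')(o, y) = Mul(y, Pow(-133, -1)) = Mul(y, Rational(-1, 133)) = Mul(Rational(-1, 133), y))
m = 17290 (m = Mul(-95, Add(-144, -38)) = Mul(-95, -182) = 17290)
Pow(Add(m, Function('f')(-217, Function('t')(18, -8))), -1) = Pow(Add(17290, Mul(Rational(-1, 133), -1)), -1) = Pow(Add(17290, Rational(1, 133)), -1) = Pow(Rational(2299571, 133), -1) = Rational(133, 2299571)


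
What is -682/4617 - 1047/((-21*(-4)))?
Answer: -1630429/129276 ≈ -12.612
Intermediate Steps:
-682/4617 - 1047/((-21*(-4))) = -682*1/4617 - 1047/84 = -682/4617 - 1047*1/84 = -682/4617 - 349/28 = -1630429/129276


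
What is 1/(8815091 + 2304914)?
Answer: 1/11120005 ≈ 8.9928e-8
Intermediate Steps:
1/(8815091 + 2304914) = 1/11120005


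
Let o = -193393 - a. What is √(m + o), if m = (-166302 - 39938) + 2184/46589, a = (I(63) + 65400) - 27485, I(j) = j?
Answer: I*√949849855563355/46589 ≈ 661.52*I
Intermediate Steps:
a = 37978 (a = (63 + 65400) - 27485 = 65463 - 27485 = 37978)
m = -9608513176/46589 (m = -206240 + 2184*(1/46589) = -206240 + 2184/46589 = -9608513176/46589 ≈ -2.0624e+5)
o = -231371 (o = -193393 - 1*37978 = -193393 - 37978 = -231371)
√(m + o) = √(-9608513176/46589 - 231371) = √(-20387856695/46589) = I*√949849855563355/46589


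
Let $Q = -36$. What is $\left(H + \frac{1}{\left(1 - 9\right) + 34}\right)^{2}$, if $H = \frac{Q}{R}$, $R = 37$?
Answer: $\frac{808201}{925444} \approx 0.87331$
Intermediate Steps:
$H = - \frac{36}{37} \approx -0.97297$
$\left(H + \frac{1}{\left(1 - 9\right) + 34}\right)^{2} = \left(- \frac{36}{37} + \frac{1}{\left(1 - 9\right) + 34}\right)^{2} = \left(- \frac{36}{37} + \frac{1}{-8 + 34}\right)^{2} = \left(- \frac{36}{37} + \frac{1}{26}\right)^{2} = \left(- \frac{899}{962}\right)^{2} = \frac{808201}{925444}$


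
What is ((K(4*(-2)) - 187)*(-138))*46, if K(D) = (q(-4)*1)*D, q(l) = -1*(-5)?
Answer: 1440996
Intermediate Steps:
q(l) = 5
K(D) = 5*D (K(D) = (5*1)*D = 5*D)
((K(4*(-2)) - 187)*(-138))*46 = ((5*(4*(-2)) - 187)*(-138))*46 = ((5*(-8) - 187)*(-138))*46 = ((-40 - 187)*(-138))*46 = -227*(-138)*46 = 31326*46 = 1440996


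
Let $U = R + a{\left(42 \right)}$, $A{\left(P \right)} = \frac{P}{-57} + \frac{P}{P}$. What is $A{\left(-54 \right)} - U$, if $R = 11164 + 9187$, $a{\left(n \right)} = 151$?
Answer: $- \frac{389501}{19} \approx -20500.0$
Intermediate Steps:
$A{\left(P \right)} = 1 - \frac{P}{57}$ ($A{\left(P \right)} = P \left(- \frac{1}{57}\right) + 1 = - \frac{P}{57} + 1 = 1 - \frac{P}{57}$)
$R = 20351$
$U = 20502$ ($U = 20351 + 151 = 20502$)
$A{\left(-54 \right)} - U = \left(1 - - \frac{18}{19}\right) - 20502 = \left(1 + \frac{18}{19}\right) - 20502 = \frac{37}{19} - 20502 = - \frac{389501}{19}$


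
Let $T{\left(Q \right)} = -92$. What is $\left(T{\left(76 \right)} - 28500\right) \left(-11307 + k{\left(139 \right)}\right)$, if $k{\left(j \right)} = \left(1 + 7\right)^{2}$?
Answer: $321459856$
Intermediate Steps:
$k{\left(j \right)} = 64$ ($k{\left(j \right)} = 8^{2} = 64$)
$\left(T{\left(76 \right)} - 28500\right) \left(-11307 + k{\left(139 \right)}\right) = \left(-92 - 28500\right) \left(-11307 + 64\right) = \left(-28592\right) \left(-11243\right) = 321459856$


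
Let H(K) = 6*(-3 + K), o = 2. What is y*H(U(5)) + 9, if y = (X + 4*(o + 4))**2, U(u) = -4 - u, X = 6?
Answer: -64791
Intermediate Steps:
y = 900 (y = (6 + 4*(2 + 4))**2 = (6 + 4*6)**2 = (6 + 24)**2 = 30**2 = 900)
H(K) = -18 + 6*K
y*H(U(5)) + 9 = 900*(-18 + 6*(-4 - 1*5)) + 9 = 900*(-18 + 6*(-4 - 5)) + 9 = 900*(-18 + 6*(-9)) + 9 = 900*(-18 - 54) + 9 = 900*(-72) + 9 = -64800 + 9 = -64791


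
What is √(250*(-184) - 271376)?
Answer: 24*I*√551 ≈ 563.36*I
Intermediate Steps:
√(250*(-184) - 271376) = √(-46000 - 271376) = √(-317376) = 24*I*√551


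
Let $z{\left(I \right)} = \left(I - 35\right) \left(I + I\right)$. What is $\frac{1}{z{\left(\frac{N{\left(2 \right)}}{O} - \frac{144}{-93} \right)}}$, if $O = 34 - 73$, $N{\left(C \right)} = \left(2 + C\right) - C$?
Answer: $- \frac{1461681}{146628100} \approx -0.0099686$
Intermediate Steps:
$N{\left(C \right)} = 2$
$O = -39$
$z{\left(I \right)} = 2 I \left(-35 + I\right)$ ($z{\left(I \right)} = \left(-35 + I\right) 2 I = 2 I \left(-35 + I\right)$)
$\frac{1}{z{\left(\frac{N{\left(2 \right)}}{O} - \frac{144}{-93} \right)}} = \frac{1}{2 \left(\frac{2}{-39} - \frac{144}{-93}\right) \left(-35 + \left(\frac{2}{-39} - \frac{144}{-93}\right)\right)} = \frac{1}{2 \left(2 \left(- \frac{1}{39}\right) - - \frac{48}{31}\right) \left(-35 + \left(2 \left(- \frac{1}{39}\right) - - \frac{48}{31}\right)\right)} = \frac{1}{2 \left(- \frac{2}{39} + \frac{48}{31}\right) \left(-35 + \left(- \frac{2}{39} + \frac{48}{31}\right)\right)} = \frac{1}{2 \cdot \frac{1810}{1209} \left(-35 + \frac{1810}{1209}\right)} = \frac{1}{2 \cdot \frac{1810}{1209} \left(- \frac{40505}{1209}\right)} = \frac{1}{- \frac{146628100}{1461681}} = - \frac{1461681}{146628100}$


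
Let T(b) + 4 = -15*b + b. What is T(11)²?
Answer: 24964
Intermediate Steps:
T(b) = -4 - 14*b (T(b) = -4 + (-15*b + b) = -4 - 14*b)
T(11)² = (-4 - 14*11)² = (-4 - 154)² = (-158)² = 24964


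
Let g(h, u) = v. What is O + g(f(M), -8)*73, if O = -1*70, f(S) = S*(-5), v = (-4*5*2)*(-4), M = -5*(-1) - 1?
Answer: 11610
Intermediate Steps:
M = 4 (M = 5 - 1 = 4)
v = 160 (v = -20*2*(-4) = -40*(-4) = 160)
f(S) = -5*S
g(h, u) = 160
O = -70
O + g(f(M), -8)*73 = -70 + 160*73 = -70 + 11680 = 11610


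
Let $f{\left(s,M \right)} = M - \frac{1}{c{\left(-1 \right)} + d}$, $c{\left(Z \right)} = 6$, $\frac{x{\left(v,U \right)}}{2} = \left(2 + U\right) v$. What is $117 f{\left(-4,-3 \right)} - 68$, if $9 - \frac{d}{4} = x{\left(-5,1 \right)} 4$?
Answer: $- \frac{24315}{58} \approx -419.22$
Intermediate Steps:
$x{\left(v,U \right)} = 2 v \left(2 + U\right)$ ($x{\left(v,U \right)} = 2 \left(2 + U\right) v = 2 v \left(2 + U\right)$)
$d = 516$ ($d = 36 - 4 \cdot 2 \left(-5\right) \left(2 + 1\right) 4 = 36 - 4 \cdot 2 \left(-5\right) 3 \cdot 4 = 36 - 4 \left(\left(-30\right) 4\right) = 36 - -480 = 36 + 480 = 516$)
$f{\left(s,M \right)} = - \frac{1}{522} + M$ ($f{\left(s,M \right)} = M - \frac{1}{6 + 516} = M - \frac{1}{522} = - \frac{1}{522} + M$)
$117 f{\left(-4,-3 \right)} - 68 = 117 \left(- \frac{1}{522} - 3\right) - 68 = 117 \left(- \frac{1567}{522}\right) - 68 = - \frac{20371}{58} - 68 = - \frac{24315}{58}$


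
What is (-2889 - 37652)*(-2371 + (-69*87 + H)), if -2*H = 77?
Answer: 682102325/2 ≈ 3.4105e+8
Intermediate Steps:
H = -77/2 (H = -½*77 = -77/2 ≈ -38.500)
(-2889 - 37652)*(-2371 + (-69*87 + H)) = (-2889 - 37652)*(-2371 + (-69*87 - 77/2)) = -40541*(-2371 + (-6003 - 77/2)) = -40541*(-2371 - 12083/2) = -40541*(-16825/2) = 682102325/2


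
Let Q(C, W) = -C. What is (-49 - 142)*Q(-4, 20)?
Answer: -764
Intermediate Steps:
(-49 - 142)*Q(-4, 20) = (-49 - 142)*(-1*(-4)) = -191*4 = -764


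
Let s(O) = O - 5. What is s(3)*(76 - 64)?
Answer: -24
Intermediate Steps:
s(O) = -5 + O
s(3)*(76 - 64) = (-5 + 3)*(76 - 64) = -2*12 = -24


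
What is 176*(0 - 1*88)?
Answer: -15488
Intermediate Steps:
176*(0 - 1*88) = 176*(0 - 88) = 176*(-88) = -15488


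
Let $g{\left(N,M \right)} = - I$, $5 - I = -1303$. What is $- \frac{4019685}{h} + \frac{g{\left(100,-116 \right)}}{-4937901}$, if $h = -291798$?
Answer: $\frac{2205465361441}{160096626222} \approx 13.776$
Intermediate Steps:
$I = 1308$ ($I = 5 - -1303 = 5 + 1303 = 1308$)
$g{\left(N,M \right)} = -1308$ ($g{\left(N,M \right)} = \left(-1\right) 1308 = -1308$)
$- \frac{4019685}{h} + \frac{g{\left(100,-116 \right)}}{-4937901} = - \frac{4019685}{-291798} - \frac{1308}{-4937901} = \left(-4019685\right) \left(- \frac{1}{291798}\right) - - \frac{436}{1645967} = \frac{1339895}{97266} + \frac{436}{1645967} = \frac{2205465361441}{160096626222}$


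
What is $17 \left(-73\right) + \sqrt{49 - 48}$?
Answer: $-1240$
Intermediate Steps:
$17 \left(-73\right) + \sqrt{49 - 48} = -1241 + \sqrt{1} = -1241 + 1 = -1240$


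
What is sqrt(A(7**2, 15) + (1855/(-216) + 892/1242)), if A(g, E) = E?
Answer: sqrt(4888374)/828 ≈ 2.6702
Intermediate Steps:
sqrt(A(7**2, 15) + (1855/(-216) + 892/1242)) = sqrt(15 + (1855/(-216) + 892/1242)) = sqrt(15 + (1855*(-1/216) + 892*(1/1242))) = sqrt(15 + (-1855/216 + 446/621)) = sqrt(15 - 39097/4968) = sqrt(35423/4968) = sqrt(4888374)/828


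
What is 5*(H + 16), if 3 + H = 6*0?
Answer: 65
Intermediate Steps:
H = -3 (H = -3 + 6*0 = -3 + 0 = -3)
5*(H + 16) = 5*(-3 + 16) = 5*13 = 65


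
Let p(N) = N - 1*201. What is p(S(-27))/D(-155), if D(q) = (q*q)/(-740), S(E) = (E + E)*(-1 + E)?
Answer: -194028/4805 ≈ -40.380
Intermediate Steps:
S(E) = 2*E*(-1 + E) (S(E) = (2*E)*(-1 + E) = 2*E*(-1 + E))
p(N) = -201 + N (p(N) = N - 201 = -201 + N)
D(q) = -q²/740 (D(q) = q²*(-1/740) = -q²/740)
p(S(-27))/D(-155) = (-201 + 2*(-27)*(-1 - 27))/((-1/740*(-155)²)) = (-201 + 2*(-27)*(-28))/((-1/740*24025)) = (-201 + 1512)/(-4805/148) = 1311*(-148/4805) = -194028/4805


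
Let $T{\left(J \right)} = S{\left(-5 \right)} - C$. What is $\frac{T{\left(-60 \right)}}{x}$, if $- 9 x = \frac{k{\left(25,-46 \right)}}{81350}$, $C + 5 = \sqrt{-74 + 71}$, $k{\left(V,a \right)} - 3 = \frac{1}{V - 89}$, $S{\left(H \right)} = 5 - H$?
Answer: $- \frac{702864000}{191} + \frac{46857600 i \sqrt{3}}{191} \approx -3.6799 \cdot 10^{6} + 4.2492 \cdot 10^{5} i$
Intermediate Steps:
$k{\left(V,a \right)} = 3 + \frac{1}{-89 + V}$ ($k{\left(V,a \right)} = 3 + \frac{1}{V - 89} = 3 + \frac{1}{-89 + V}$)
$C = -5 + i \sqrt{3}$ ($C = -5 + \sqrt{-74 + 71} = -5 + \sqrt{-3} = -5 + i \sqrt{3} \approx -5.0 + 1.732 i$)
$x = - \frac{191}{46857600}$ ($x = - \frac{\frac{-266 + 3 \cdot 25}{-89 + 25} \cdot \frac{1}{81350}}{9} = - \frac{\frac{-266 + 75}{-64} \cdot \frac{1}{81350}}{9} = - \frac{\left(- \frac{1}{64}\right) \left(-191\right) \frac{1}{81350}}{9} = - \frac{\frac{191}{64} \cdot \frac{1}{81350}}{9} = \left(- \frac{1}{9}\right) \frac{191}{5206400} = - \frac{191}{46857600} \approx -4.0762 \cdot 10^{-6}$)
$T{\left(J \right)} = 15 - i \sqrt{3}$ ($T{\left(J \right)} = \left(5 - -5\right) - \left(-5 + i \sqrt{3}\right) = \left(5 + 5\right) + \left(5 - i \sqrt{3}\right) = 10 + \left(5 - i \sqrt{3}\right) = 15 - i \sqrt{3}$)
$\frac{T{\left(-60 \right)}}{x} = \frac{15 - i \sqrt{3}}{- \frac{191}{46857600}} = \left(15 - i \sqrt{3}\right) \left(- \frac{46857600}{191}\right) = - \frac{702864000}{191} + \frac{46857600 i \sqrt{3}}{191}$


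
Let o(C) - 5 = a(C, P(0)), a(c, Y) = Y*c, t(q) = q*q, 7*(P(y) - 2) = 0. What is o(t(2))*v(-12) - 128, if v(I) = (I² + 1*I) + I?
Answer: 1432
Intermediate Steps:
P(y) = 2 (P(y) = 2 + (⅐)*0 = 2 + 0 = 2)
v(I) = I² + 2*I (v(I) = (I² + I) + I = (I + I²) + I = I² + 2*I)
t(q) = q²
o(C) = 5 + 2*C
o(t(2))*v(-12) - 128 = (5 + 2*2²)*(-12*(2 - 12)) - 128 = (5 + 2*4)*(-12*(-10)) - 128 = (5 + 8)*120 - 128 = 13*120 - 128 = 1560 - 128 = 1432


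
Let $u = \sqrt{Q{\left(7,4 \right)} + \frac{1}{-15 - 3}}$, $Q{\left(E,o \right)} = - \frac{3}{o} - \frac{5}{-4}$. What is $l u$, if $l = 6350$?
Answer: $\frac{12700}{3} \approx 4233.3$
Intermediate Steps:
$Q{\left(E,o \right)} = \frac{5}{4} - \frac{3}{o}$ ($Q{\left(E,o \right)} = - \frac{3}{o} - - \frac{5}{4} = - \frac{3}{o} + \frac{5}{4} = \frac{5}{4} - \frac{3}{o}$)
$u = \frac{2}{3}$ ($u = \sqrt{\left(\frac{5}{4} - \frac{3}{4}\right) + \frac{1}{-15 - 3}} = \sqrt{\left(\frac{5}{4} - \frac{3}{4}\right) + \frac{1}{-18}} = \sqrt{\left(\frac{5}{4} - \frac{3}{4}\right) - \frac{1}{18}} = \sqrt{\frac{1}{2} - \frac{1}{18}} = \sqrt{\frac{4}{9}} = \frac{2}{3} \approx 0.66667$)
$l u = 6350 \cdot \frac{2}{3} = \frac{12700}{3}$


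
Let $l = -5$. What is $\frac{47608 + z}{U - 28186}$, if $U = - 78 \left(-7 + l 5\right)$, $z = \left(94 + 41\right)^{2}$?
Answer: $- \frac{65833}{25690} \approx -2.5626$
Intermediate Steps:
$z = 18225$ ($z = 135^{2} = 18225$)
$U = 2496$ ($U = - 78 \left(-7 - 25\right) = \left(-78\right) \left(-32\right) = 2496$)
$\frac{47608 + z}{U - 28186} = \frac{47608 + 18225}{2496 - 28186} = \frac{65833}{-25690} = 65833 \left(- \frac{1}{25690}\right) = - \frac{65833}{25690}$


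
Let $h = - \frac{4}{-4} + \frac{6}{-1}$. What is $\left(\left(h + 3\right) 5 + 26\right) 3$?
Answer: $48$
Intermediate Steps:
$h = -5$ ($h = \left(-4\right) \left(- \frac{1}{4}\right) + 6 \left(-1\right) = 1 - 6 = -5$)
$\left(\left(h + 3\right) 5 + 26\right) 3 = \left(\left(-5 + 3\right) 5 + 26\right) 3 = \left(\left(-2\right) 5 + 26\right) 3 = \left(-10 + 26\right) 3 = 16 \cdot 3 = 48$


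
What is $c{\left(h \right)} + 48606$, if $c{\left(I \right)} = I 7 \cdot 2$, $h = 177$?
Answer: $51084$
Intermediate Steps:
$c{\left(I \right)} = 14 I$ ($c{\left(I \right)} = 7 I 2 = 14 I$)
$c{\left(h \right)} + 48606 = 14 \cdot 177 + 48606 = 2478 + 48606 = 51084$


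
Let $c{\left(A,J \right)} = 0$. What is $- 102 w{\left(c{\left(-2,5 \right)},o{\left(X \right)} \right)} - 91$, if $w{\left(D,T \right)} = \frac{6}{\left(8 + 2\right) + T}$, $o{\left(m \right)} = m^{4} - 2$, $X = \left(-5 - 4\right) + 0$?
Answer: $- \frac{598391}{6569} \approx -91.093$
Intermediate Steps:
$X = -9$ ($X = -9 + 0 = -9$)
$o{\left(m \right)} = -2 + m^{4}$
$w{\left(D,T \right)} = \frac{6}{10 + T}$
$- 102 w{\left(c{\left(-2,5 \right)},o{\left(X \right)} \right)} - 91 = - 102 \frac{6}{10 - \left(2 - \left(-9\right)^{4}\right)} - 91 = - 102 \frac{6}{10 + \left(-2 + 6561\right)} - 91 = - 102 \frac{6}{10 + 6559} - 91 = - 102 \cdot \frac{6}{6569} - 91 = - 102 \cdot 6 \cdot \frac{1}{6569} - 91 = \left(-102\right) \frac{6}{6569} - 91 = - \frac{612}{6569} - 91 = - \frac{598391}{6569}$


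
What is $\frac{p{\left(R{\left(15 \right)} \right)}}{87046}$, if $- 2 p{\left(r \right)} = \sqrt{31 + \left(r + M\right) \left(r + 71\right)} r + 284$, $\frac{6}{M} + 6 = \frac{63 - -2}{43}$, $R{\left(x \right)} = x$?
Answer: $- \frac{1}{613} - \frac{15 \sqrt{44923645}}{33599756} \approx -0.0046235$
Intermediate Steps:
$M = - \frac{258}{193}$ ($M = \frac{6}{-6 + \frac{63 - -2}{43}} = \frac{6}{-6 + \left(63 + 2\right) \frac{1}{43}} = \frac{6}{-6 + 65 \cdot \frac{1}{43}} = \frac{6}{-6 + \frac{65}{43}} = \frac{6}{- \frac{193}{43}} = 6 \left(- \frac{43}{193}\right) = - \frac{258}{193} \approx -1.3368$)
$p{\left(r \right)} = -142 - \frac{r \sqrt{31 + \left(71 + r\right) \left(- \frac{258}{193} + r\right)}}{2}$ ($p{\left(r \right)} = - \frac{\sqrt{31 + \left(r - \frac{258}{193}\right) \left(r + 71\right)} r + 284}{2} = - \frac{\sqrt{31 + \left(- \frac{258}{193} + r\right) \left(71 + r\right)} r + 284}{2} = - \frac{\sqrt{31 + \left(71 + r\right) \left(- \frac{258}{193} + r\right)} r + 284}{2} = - \frac{r \sqrt{31 + \left(71 + r\right) \left(- \frac{258}{193} + r\right)} + 284}{2} = - \frac{284 + r \sqrt{31 + \left(71 + r\right) \left(- \frac{258}{193} + r\right)}}{2} = -142 - \frac{r \sqrt{31 + \left(71 + r\right) \left(- \frac{258}{193} + r\right)}}{2}$)
$\frac{p{\left(R{\left(15 \right)} \right)}}{87046} = \frac{-142 - \frac{15 \sqrt{-2380655 + 37249 \cdot 15^{2} + 2594885 \cdot 15}}{386}}{87046} = \left(-142 - \frac{15 \sqrt{-2380655 + 37249 \cdot 225 + 38923275}}{386}\right) \frac{1}{87046} = \left(-142 - \frac{15 \sqrt{-2380655 + 8381025 + 38923275}}{386}\right) \frac{1}{87046} = \left(-142 - \frac{15 \sqrt{44923645}}{386}\right) \frac{1}{87046} = - \frac{1}{613} - \frac{15 \sqrt{44923645}}{33599756}$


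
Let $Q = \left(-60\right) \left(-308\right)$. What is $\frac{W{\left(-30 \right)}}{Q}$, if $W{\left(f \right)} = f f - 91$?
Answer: $\frac{809}{18480} \approx 0.043777$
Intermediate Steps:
$W{\left(f \right)} = -91 + f^{2}$ ($W{\left(f \right)} = f^{2} - 91 = -91 + f^{2}$)
$Q = 18480$
$\frac{W{\left(-30 \right)}}{Q} = \frac{-91 + \left(-30\right)^{2}}{18480} = \left(-91 + 900\right) \frac{1}{18480} = 809 \cdot \frac{1}{18480} = \frac{809}{18480}$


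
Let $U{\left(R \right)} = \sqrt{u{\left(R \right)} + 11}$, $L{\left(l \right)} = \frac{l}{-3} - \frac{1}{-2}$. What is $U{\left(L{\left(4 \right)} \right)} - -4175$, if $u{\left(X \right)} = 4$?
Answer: $4175 + \sqrt{15} \approx 4178.9$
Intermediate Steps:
$L{\left(l \right)} = \frac{1}{2} - \frac{l}{3}$ ($L{\left(l \right)} = l \left(- \frac{1}{3}\right) - - \frac{1}{2} = - \frac{l}{3} + \frac{1}{2} = \frac{1}{2} - \frac{l}{3}$)
$U{\left(R \right)} = \sqrt{15}$ ($U{\left(R \right)} = \sqrt{4 + 11} = \sqrt{15}$)
$U{\left(L{\left(4 \right)} \right)} - -4175 = \sqrt{15} - -4175 = \sqrt{15} + 4175 = 4175 + \sqrt{15}$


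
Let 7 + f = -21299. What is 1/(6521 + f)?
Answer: -1/14785 ≈ -6.7636e-5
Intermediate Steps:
f = -21306 (f = -7 - 21299 = -21306)
1/(6521 + f) = 1/(6521 - 21306) = 1/(-14785) = -1/14785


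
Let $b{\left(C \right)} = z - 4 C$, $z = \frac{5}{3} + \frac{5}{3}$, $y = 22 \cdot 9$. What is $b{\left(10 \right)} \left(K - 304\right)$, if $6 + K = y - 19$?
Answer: $\frac{14410}{3} \approx 4803.3$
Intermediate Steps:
$y = 198$
$z = \frac{10}{3}$ ($z = 5 \cdot \frac{1}{3} + 5 \cdot \frac{1}{3} = \frac{5}{3} + \frac{5}{3} = \frac{10}{3} \approx 3.3333$)
$K = 173$ ($K = -6 + \left(198 - 19\right) = -6 + 179 = 173$)
$b{\left(C \right)} = \frac{10}{3} - 4 C$
$b{\left(10 \right)} \left(K - 304\right) = \left(\frac{10}{3} - 40\right) \left(173 - 304\right) = \left(\frac{10}{3} - 40\right) \left(-131\right) = \left(- \frac{110}{3}\right) \left(-131\right) = \frac{14410}{3}$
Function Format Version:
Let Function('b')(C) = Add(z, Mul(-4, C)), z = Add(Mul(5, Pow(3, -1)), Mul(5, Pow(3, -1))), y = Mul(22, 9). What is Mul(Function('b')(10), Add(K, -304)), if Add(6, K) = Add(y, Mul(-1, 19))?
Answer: Rational(14410, 3) ≈ 4803.3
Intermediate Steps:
y = 198
z = Rational(10, 3) (z = Add(Mul(5, Rational(1, 3)), Mul(5, Rational(1, 3))) = Add(Rational(5, 3), Rational(5, 3)) = Rational(10, 3) ≈ 3.3333)
K = 173 (K = Add(-6, Add(198, Mul(-1, 19))) = Add(-6, Add(198, -19)) = Add(-6, 179) = 173)
Function('b')(C) = Add(Rational(10, 3), Mul(-4, C))
Mul(Function('b')(10), Add(K, -304)) = Mul(Add(Rational(10, 3), Mul(-4, 10)), Add(173, -304)) = Mul(Add(Rational(10, 3), -40), -131) = Mul(Rational(-110, 3), -131) = Rational(14410, 3)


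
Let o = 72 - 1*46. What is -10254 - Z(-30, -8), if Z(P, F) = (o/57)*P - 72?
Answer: -193198/19 ≈ -10168.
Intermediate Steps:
o = 26 (o = 72 - 46 = 26)
Z(P, F) = -72 + 26*P/57 (Z(P, F) = (26/57)*P - 72 = (26*(1/57))*P - 72 = 26*P/57 - 72 = -72 + 26*P/57)
-10254 - Z(-30, -8) = -10254 - (-72 + (26/57)*(-30)) = -10254 - (-72 - 260/19) = -10254 - 1*(-1628/19) = -10254 + 1628/19 = -193198/19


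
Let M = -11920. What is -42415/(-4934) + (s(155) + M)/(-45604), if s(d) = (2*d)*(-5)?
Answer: 250094330/28126267 ≈ 8.8918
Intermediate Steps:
s(d) = -10*d
-42415/(-4934) + (s(155) + M)/(-45604) = -42415/(-4934) + (-10*155 - 11920)/(-45604) = -42415*(-1/4934) + (-1550 - 11920)*(-1/45604) = 42415/4934 - 13470*(-1/45604) = 42415/4934 + 6735/22802 = 250094330/28126267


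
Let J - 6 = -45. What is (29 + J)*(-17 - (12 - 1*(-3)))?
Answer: 320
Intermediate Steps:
J = -39 (J = 6 - 45 = -39)
(29 + J)*(-17 - (12 - 1*(-3))) = (29 - 39)*(-17 - (12 - 1*(-3))) = -10*(-17 - (12 + 3)) = -10*(-17 - 1*15) = -10*(-17 - 15) = -10*(-32) = 320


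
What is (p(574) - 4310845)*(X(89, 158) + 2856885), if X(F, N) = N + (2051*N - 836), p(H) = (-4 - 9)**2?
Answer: -13709092009140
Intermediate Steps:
p(H) = 169 (p(H) = (-13)**2 = 169)
X(F, N) = -836 + 2052*N (X(F, N) = N + (-836 + 2051*N) = -836 + 2052*N)
(p(574) - 4310845)*(X(89, 158) + 2856885) = (169 - 4310845)*((-836 + 2052*158) + 2856885) = -4310676*((-836 + 324216) + 2856885) = -4310676*(323380 + 2856885) = -4310676*3180265 = -13709092009140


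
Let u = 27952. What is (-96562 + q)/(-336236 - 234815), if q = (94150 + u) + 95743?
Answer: -121283/571051 ≈ -0.21239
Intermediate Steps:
q = 217845 (q = (94150 + 27952) + 95743 = 122102 + 95743 = 217845)
(-96562 + q)/(-336236 - 234815) = (-96562 + 217845)/(-336236 - 234815) = 121283/(-571051) = 121283*(-1/571051) = -121283/571051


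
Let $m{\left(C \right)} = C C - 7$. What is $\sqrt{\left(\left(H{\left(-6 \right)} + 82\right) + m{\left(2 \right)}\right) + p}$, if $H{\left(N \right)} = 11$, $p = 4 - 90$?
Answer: $2$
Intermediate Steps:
$m{\left(C \right)} = -7 + C^{2}$ ($m{\left(C \right)} = C^{2} - 7 = -7 + C^{2}$)
$p = -86$ ($p = 4 - 90 = -86$)
$\sqrt{\left(\left(H{\left(-6 \right)} + 82\right) + m{\left(2 \right)}\right) + p} = \sqrt{\left(\left(11 + 82\right) - \left(7 - 2^{2}\right)\right) - 86} = \sqrt{\left(93 + \left(-7 + 4\right)\right) - 86} = \sqrt{\left(93 - 3\right) - 86} = \sqrt{90 - 86} = \sqrt{4} = 2$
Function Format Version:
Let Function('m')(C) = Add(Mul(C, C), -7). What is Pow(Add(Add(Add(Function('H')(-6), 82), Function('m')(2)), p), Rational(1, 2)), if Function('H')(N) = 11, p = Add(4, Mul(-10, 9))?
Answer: 2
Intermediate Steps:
Function('m')(C) = Add(-7, Pow(C, 2)) (Function('m')(C) = Add(Pow(C, 2), -7) = Add(-7, Pow(C, 2)))
p = -86 (p = Add(4, -90) = -86)
Pow(Add(Add(Add(Function('H')(-6), 82), Function('m')(2)), p), Rational(1, 2)) = Pow(Add(Add(Add(11, 82), Add(-7, Pow(2, 2))), -86), Rational(1, 2)) = Pow(Add(Add(93, Add(-7, 4)), -86), Rational(1, 2)) = Pow(Add(Add(93, -3), -86), Rational(1, 2)) = Pow(Add(90, -86), Rational(1, 2)) = Pow(4, Rational(1, 2)) = 2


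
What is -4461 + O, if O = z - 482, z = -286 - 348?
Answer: -5577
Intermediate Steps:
z = -634
O = -1116 (O = -634 - 482 = -1116)
-4461 + O = -4461 - 1116 = -5577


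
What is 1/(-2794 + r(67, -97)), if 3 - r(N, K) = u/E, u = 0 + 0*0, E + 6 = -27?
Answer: -1/2791 ≈ -0.00035829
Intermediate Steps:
E = -33 (E = -6 - 27 = -33)
u = 0 (u = 0 + 0 = 0)
r(N, K) = 3 (r(N, K) = 3 - 0/(-33) = 3 - 0*(-1)/33 = 3 - 1*0 = 3 + 0 = 3)
1/(-2794 + r(67, -97)) = 1/(-2794 + 3) = 1/(-2791) = -1/2791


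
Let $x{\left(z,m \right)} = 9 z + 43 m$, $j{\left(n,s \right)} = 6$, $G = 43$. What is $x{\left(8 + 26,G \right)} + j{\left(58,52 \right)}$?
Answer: $2161$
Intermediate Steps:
$x{\left(8 + 26,G \right)} + j{\left(58,52 \right)} = \left(9 \left(8 + 26\right) + 43 \cdot 43\right) + 6 = \left(9 \cdot 34 + 1849\right) + 6 = \left(306 + 1849\right) + 6 = 2155 + 6 = 2161$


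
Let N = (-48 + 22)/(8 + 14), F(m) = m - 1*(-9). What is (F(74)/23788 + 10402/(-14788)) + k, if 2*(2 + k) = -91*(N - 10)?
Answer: 489568051309/967386596 ≈ 506.07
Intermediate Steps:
F(m) = 9 + m (F(m) = m + 9 = 9 + m)
N = -13/11 (N = -26/22 = -26*1/22 = -13/11 ≈ -1.1818)
k = 11149/22 (k = -2 + (-91*(-13/11 - 10))/2 = -2 + (-91*(-123/11))/2 = -2 + (½)*(11193/11) = -2 + 11193/22 = 11149/22 ≈ 506.77)
(F(74)/23788 + 10402/(-14788)) + k = ((9 + 74)/23788 + 10402/(-14788)) + 11149/22 = (83*(1/23788) + 10402*(-1/14788)) + 11149/22 = (83/23788 - 5201/7394) + 11149/22 = -61553843/87944236 + 11149/22 = 489568051309/967386596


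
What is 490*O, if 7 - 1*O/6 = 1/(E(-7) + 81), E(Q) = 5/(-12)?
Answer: 19865580/967 ≈ 20544.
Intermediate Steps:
E(Q) = -5/12 (E(Q) = 5*(-1/12) = -5/12)
O = 40542/967 (O = 42 - 6/(-5/12 + 81) = 42 - 6/967/12 = 42 - 6*12/967 = 42 - 72/967 = 40542/967 ≈ 41.926)
490*O = 490*(40542/967) = 19865580/967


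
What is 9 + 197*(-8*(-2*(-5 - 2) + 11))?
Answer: -39391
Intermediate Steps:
9 + 197*(-8*(-2*(-5 - 2) + 11)) = 9 + 197*(-8*(-2*(-7) + 11)) = 9 + 197*(-8*(14 + 11)) = 9 + 197*(-8*25) = 9 + 197*(-200) = 9 - 39400 = -39391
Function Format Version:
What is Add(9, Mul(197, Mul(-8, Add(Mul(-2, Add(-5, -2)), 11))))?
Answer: -39391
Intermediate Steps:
Add(9, Mul(197, Mul(-8, Add(Mul(-2, Add(-5, -2)), 11)))) = Add(9, Mul(197, Mul(-8, Add(Mul(-2, -7), 11)))) = Add(9, Mul(197, Mul(-8, Add(14, 11)))) = Add(9, Mul(197, Mul(-8, 25))) = Add(9, Mul(197, -200)) = Add(9, -39400) = -39391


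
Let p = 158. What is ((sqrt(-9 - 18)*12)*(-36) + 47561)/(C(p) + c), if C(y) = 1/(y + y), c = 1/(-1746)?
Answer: 13120557948/715 - 357524928*I*sqrt(3)/715 ≈ 1.835e+7 - 8.6609e+5*I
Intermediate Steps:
c = -1/1746 ≈ -0.00057274
C(y) = 1/(2*y)
((sqrt(-9 - 18)*12)*(-36) + 47561)/(C(p) + c) = ((sqrt(-9 - 18)*12)*(-36) + 47561)/((1/2)/158 - 1/1746) = ((sqrt(-27)*12)*(-36) + 47561)/((1/2)*(1/158) - 1/1746) = (((3*I*sqrt(3))*12)*(-36) + 47561)/(1/316 - 1/1746) = ((36*I*sqrt(3))*(-36) + 47561)/(715/275868) = (-1296*I*sqrt(3) + 47561)*(275868/715) = (47561 - 1296*I*sqrt(3))*(275868/715) = 13120557948/715 - 357524928*I*sqrt(3)/715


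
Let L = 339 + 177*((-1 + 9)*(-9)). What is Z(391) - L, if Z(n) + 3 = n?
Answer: 12793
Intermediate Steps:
Z(n) = -3 + n
L = -12405 (L = 339 + 177*(8*(-9)) = 339 + 177*(-72) = 339 - 12744 = -12405)
Z(391) - L = (-3 + 391) - 1*(-12405) = 388 + 12405 = 12793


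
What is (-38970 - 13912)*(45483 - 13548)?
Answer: -1688786670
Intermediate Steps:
(-38970 - 13912)*(45483 - 13548) = -52882*31935 = -1688786670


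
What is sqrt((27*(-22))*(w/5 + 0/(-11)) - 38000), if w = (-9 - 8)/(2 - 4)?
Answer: I*sqrt(975245)/5 ≈ 197.51*I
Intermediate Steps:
w = 17/2 (w = -17/(-2) = -17*(-1/2) = 17/2 ≈ 8.5000)
sqrt((27*(-22))*(w/5 + 0/(-11)) - 38000) = sqrt((27*(-22))*((17/2)/5 + 0/(-11)) - 38000) = sqrt(-594*((17/2)*(1/5) + 0*(-1/11)) - 38000) = sqrt(-594*(17/10 + 0) - 38000) = sqrt(-594*17/10 - 38000) = sqrt(-5049/5 - 38000) = sqrt(-195049/5) = I*sqrt(975245)/5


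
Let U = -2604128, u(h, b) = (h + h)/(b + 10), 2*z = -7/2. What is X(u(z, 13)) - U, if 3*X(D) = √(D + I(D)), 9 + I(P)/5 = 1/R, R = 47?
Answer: 2604128 + I*√23395002/2162 ≈ 2.6041e+6 + 2.2372*I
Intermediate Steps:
z = -7/4 (z = (-7/2)/2 = (-7*½)/2 = (½)*(-7/2) = -7/4 ≈ -1.7500)
I(P) = -2110/47 (I(P) = -45 + 5/47 = -2110/47)
u(h, b) = 2*h/(10 + b) (u(h, b) = (2*h)/(10 + b) = 2*h/(10 + b))
X(D) = √(-2110/47 + D)/3 (X(D) = √(D - 2110/47)/3 = √(-2110/47 + D)/3)
X(u(z, 13)) - U = √(-99170 + 2209*(2*(-7/4)/(10 + 13)))/141 - 1*(-2604128) = √(-99170 + 2209*(2*(-7/4)/23))/141 + 2604128 = √(-99170 + 2209*(2*(-7/4)*(1/23)))/141 + 2604128 = √(-99170 + 2209*(-7/46))/141 + 2604128 = √(-99170 - 15463/46)/141 + 2604128 = √(-4577283/46)/141 + 2604128 = (3*I*√23395002/46)/141 + 2604128 = I*√23395002/2162 + 2604128 = 2604128 + I*√23395002/2162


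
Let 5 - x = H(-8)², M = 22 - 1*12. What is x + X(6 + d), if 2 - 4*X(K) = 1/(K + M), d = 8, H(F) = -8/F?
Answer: 431/96 ≈ 4.4896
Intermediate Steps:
M = 10 (M = 22 - 12 = 10)
X(K) = ½ - 1/(4*(10 + K)) (X(K) = ½ - 1/(4*(K + 10)) = ½ - 1/(4*(10 + K)))
x = 4 (x = 5 - (-8/(-8))² = 5 - (-8*(-⅛))² = 5 - 1*1² = 5 - 1*1 = 5 - 1 = 4)
x + X(6 + d) = 4 + (19 + 2*(6 + 8))/(4*(10 + (6 + 8))) = 4 + (19 + 2*14)/(4*(10 + 14)) = 4 + (¼)*(19 + 28)/24 = 4 + (¼)*(1/24)*47 = 4 + 47/96 = 431/96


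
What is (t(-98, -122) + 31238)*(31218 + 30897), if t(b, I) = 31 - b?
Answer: 1948361205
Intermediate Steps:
(t(-98, -122) + 31238)*(31218 + 30897) = ((31 - 1*(-98)) + 31238)*(31218 + 30897) = ((31 + 98) + 31238)*62115 = (129 + 31238)*62115 = 31367*62115 = 1948361205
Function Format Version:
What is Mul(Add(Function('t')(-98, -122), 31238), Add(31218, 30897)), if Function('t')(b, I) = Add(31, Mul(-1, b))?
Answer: 1948361205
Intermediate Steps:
Mul(Add(Function('t')(-98, -122), 31238), Add(31218, 30897)) = Mul(Add(Add(31, Mul(-1, -98)), 31238), Add(31218, 30897)) = Mul(Add(Add(31, 98), 31238), 62115) = Mul(Add(129, 31238), 62115) = Mul(31367, 62115) = 1948361205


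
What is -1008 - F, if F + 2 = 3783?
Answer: -4789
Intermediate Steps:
F = 3781 (F = -2 + 3783 = 3781)
-1008 - F = -1008 - 1*3781 = -1008 - 3781 = -4789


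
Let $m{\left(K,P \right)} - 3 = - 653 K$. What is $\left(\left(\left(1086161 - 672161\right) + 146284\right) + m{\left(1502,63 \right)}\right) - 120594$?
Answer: $-541113$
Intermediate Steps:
$m{\left(K,P \right)} = 3 - 653 K$
$\left(\left(\left(1086161 - 672161\right) + 146284\right) + m{\left(1502,63 \right)}\right) - 120594 = \left(\left(\left(1086161 - 672161\right) + 146284\right) + \left(3 - 980806\right)\right) - 120594 = \left(\left(414000 + 146284\right) + \left(3 - 980806\right)\right) - 120594 = \left(560284 - 980803\right) - 120594 = -420519 - 120594 = -541113$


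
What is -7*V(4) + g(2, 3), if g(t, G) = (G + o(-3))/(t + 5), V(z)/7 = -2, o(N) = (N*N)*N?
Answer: 662/7 ≈ 94.571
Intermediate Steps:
o(N) = N³ (o(N) = N²*N = N³)
V(z) = -14 (V(z) = 7*(-2) = -14)
g(t, G) = (-27 + G)/(5 + t) (g(t, G) = (G + (-3)³)/(t + 5) = (G - 27)/(5 + t) = (-27 + G)/(5 + t))
-7*V(4) + g(2, 3) = -7*(-14) + (-27 + 3)/(5 + 2) = 98 - 24/7 = 662/7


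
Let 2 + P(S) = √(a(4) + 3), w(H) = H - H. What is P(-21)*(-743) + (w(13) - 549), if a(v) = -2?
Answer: 194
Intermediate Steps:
w(H) = 0
P(S) = -1 (P(S) = -2 + √(-2 + 3) = -2 + √1 = -2 + 1 = -1)
P(-21)*(-743) + (w(13) - 549) = -1*(-743) + (0 - 549) = 743 - 549 = 194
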